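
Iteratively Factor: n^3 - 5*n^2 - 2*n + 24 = (n + 2)*(n^2 - 7*n + 12) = (n - 3)*(n + 2)*(n - 4)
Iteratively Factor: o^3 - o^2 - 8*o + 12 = (o - 2)*(o^2 + o - 6) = (o - 2)^2*(o + 3)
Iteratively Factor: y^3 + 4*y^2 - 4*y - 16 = (y + 2)*(y^2 + 2*y - 8) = (y + 2)*(y + 4)*(y - 2)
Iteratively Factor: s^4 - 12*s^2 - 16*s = (s + 2)*(s^3 - 2*s^2 - 8*s) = (s - 4)*(s + 2)*(s^2 + 2*s) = (s - 4)*(s + 2)^2*(s)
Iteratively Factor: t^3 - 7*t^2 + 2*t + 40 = (t - 4)*(t^2 - 3*t - 10) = (t - 5)*(t - 4)*(t + 2)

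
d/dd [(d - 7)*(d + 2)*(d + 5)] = 3*d^2 - 39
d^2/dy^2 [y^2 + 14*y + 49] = 2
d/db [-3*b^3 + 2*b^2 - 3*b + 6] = -9*b^2 + 4*b - 3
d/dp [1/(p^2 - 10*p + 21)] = 2*(5 - p)/(p^2 - 10*p + 21)^2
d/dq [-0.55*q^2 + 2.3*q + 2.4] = 2.3 - 1.1*q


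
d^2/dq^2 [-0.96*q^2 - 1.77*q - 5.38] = -1.92000000000000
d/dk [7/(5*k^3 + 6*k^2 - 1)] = 21*k*(-5*k - 4)/(5*k^3 + 6*k^2 - 1)^2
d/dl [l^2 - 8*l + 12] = 2*l - 8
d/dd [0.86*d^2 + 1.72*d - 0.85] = 1.72*d + 1.72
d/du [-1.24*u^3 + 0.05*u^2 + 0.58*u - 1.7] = -3.72*u^2 + 0.1*u + 0.58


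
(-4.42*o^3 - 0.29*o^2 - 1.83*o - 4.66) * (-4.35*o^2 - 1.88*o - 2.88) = 19.227*o^5 + 9.5711*o^4 + 21.2353*o^3 + 24.5466*o^2 + 14.0312*o + 13.4208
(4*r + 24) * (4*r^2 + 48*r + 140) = 16*r^3 + 288*r^2 + 1712*r + 3360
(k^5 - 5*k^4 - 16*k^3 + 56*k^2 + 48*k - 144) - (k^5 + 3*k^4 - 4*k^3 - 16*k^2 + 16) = -8*k^4 - 12*k^3 + 72*k^2 + 48*k - 160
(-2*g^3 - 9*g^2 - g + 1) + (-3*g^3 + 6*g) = -5*g^3 - 9*g^2 + 5*g + 1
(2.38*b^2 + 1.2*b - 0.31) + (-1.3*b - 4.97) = 2.38*b^2 - 0.1*b - 5.28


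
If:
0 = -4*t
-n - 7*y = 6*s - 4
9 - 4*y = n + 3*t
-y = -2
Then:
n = 1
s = -11/6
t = 0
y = 2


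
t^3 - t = t*(t - 1)*(t + 1)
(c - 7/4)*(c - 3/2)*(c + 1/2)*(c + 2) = c^4 - 3*c^3/4 - 9*c^2/2 + 53*c/16 + 21/8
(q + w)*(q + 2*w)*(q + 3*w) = q^3 + 6*q^2*w + 11*q*w^2 + 6*w^3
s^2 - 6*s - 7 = (s - 7)*(s + 1)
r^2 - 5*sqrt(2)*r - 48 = (r - 8*sqrt(2))*(r + 3*sqrt(2))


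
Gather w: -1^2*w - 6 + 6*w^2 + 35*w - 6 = 6*w^2 + 34*w - 12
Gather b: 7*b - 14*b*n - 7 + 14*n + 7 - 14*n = b*(7 - 14*n)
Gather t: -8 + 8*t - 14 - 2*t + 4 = 6*t - 18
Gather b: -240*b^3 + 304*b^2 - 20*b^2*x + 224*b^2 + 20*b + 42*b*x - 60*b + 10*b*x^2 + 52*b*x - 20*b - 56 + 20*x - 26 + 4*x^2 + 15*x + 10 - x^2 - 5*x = -240*b^3 + b^2*(528 - 20*x) + b*(10*x^2 + 94*x - 60) + 3*x^2 + 30*x - 72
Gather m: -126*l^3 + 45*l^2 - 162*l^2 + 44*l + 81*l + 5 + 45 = -126*l^3 - 117*l^2 + 125*l + 50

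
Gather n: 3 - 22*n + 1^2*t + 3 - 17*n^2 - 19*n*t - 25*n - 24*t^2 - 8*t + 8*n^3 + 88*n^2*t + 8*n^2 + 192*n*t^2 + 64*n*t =8*n^3 + n^2*(88*t - 9) + n*(192*t^2 + 45*t - 47) - 24*t^2 - 7*t + 6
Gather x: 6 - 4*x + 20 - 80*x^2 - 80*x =-80*x^2 - 84*x + 26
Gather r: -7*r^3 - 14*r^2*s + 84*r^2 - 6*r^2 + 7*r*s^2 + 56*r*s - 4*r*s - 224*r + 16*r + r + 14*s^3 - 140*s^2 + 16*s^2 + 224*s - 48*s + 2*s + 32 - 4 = -7*r^3 + r^2*(78 - 14*s) + r*(7*s^2 + 52*s - 207) + 14*s^3 - 124*s^2 + 178*s + 28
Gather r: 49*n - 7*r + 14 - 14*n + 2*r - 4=35*n - 5*r + 10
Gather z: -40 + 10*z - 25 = 10*z - 65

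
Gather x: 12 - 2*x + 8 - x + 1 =21 - 3*x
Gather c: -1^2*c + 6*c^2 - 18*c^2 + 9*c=-12*c^2 + 8*c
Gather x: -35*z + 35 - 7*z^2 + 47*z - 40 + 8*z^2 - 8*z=z^2 + 4*z - 5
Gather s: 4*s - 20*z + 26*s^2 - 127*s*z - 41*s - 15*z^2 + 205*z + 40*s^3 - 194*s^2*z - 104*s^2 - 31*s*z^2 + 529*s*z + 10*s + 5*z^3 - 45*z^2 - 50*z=40*s^3 + s^2*(-194*z - 78) + s*(-31*z^2 + 402*z - 27) + 5*z^3 - 60*z^2 + 135*z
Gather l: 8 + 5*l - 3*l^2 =-3*l^2 + 5*l + 8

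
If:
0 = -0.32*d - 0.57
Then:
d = -1.78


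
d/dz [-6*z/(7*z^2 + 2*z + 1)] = 6*(7*z^2 - 1)/(49*z^4 + 28*z^3 + 18*z^2 + 4*z + 1)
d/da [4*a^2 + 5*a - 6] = 8*a + 5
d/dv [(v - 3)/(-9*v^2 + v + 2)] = (-9*v^2 + v + (v - 3)*(18*v - 1) + 2)/(-9*v^2 + v + 2)^2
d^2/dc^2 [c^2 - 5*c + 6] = 2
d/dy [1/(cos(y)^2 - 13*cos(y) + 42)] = (2*cos(y) - 13)*sin(y)/(cos(y)^2 - 13*cos(y) + 42)^2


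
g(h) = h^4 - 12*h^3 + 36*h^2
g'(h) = 4*h^3 - 36*h^2 + 72*h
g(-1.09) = 59.72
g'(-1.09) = -126.43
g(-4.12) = 1738.42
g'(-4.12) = -1187.46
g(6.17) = 1.10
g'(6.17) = 13.30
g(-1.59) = 145.64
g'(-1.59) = -221.57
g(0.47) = 6.76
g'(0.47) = 26.30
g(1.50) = 45.56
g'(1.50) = 40.50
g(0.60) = 10.50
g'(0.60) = 31.10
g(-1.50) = 126.56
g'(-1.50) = -202.50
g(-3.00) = 729.00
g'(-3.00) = -648.00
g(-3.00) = 729.00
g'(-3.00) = -648.00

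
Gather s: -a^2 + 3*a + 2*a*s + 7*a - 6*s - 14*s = -a^2 + 10*a + s*(2*a - 20)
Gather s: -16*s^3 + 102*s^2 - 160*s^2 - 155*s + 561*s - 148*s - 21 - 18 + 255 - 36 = -16*s^3 - 58*s^2 + 258*s + 180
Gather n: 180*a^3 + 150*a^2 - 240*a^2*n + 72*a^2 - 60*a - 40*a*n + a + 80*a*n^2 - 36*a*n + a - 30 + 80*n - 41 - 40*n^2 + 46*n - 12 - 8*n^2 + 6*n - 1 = 180*a^3 + 222*a^2 - 58*a + n^2*(80*a - 48) + n*(-240*a^2 - 76*a + 132) - 84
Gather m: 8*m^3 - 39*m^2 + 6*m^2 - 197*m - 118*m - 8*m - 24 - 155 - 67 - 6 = 8*m^3 - 33*m^2 - 323*m - 252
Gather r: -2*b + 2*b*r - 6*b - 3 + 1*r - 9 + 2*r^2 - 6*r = -8*b + 2*r^2 + r*(2*b - 5) - 12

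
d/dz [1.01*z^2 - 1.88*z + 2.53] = 2.02*z - 1.88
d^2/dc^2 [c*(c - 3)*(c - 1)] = 6*c - 8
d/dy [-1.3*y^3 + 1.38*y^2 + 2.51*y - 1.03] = -3.9*y^2 + 2.76*y + 2.51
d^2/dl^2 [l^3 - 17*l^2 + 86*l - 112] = 6*l - 34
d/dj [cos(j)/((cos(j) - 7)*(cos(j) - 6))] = (cos(j)^2 - 42)*sin(j)/((cos(j) - 7)^2*(cos(j) - 6)^2)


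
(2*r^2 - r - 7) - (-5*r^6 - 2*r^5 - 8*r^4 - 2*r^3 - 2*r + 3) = 5*r^6 + 2*r^5 + 8*r^4 + 2*r^3 + 2*r^2 + r - 10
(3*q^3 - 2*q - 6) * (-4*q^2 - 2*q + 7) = -12*q^5 - 6*q^4 + 29*q^3 + 28*q^2 - 2*q - 42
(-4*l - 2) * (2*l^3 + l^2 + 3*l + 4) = -8*l^4 - 8*l^3 - 14*l^2 - 22*l - 8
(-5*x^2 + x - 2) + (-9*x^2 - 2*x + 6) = -14*x^2 - x + 4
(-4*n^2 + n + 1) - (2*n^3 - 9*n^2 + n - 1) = -2*n^3 + 5*n^2 + 2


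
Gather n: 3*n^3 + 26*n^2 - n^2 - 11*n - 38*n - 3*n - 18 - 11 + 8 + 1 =3*n^3 + 25*n^2 - 52*n - 20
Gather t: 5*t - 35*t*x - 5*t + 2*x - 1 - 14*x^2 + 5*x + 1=-35*t*x - 14*x^2 + 7*x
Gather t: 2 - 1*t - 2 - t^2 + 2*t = -t^2 + t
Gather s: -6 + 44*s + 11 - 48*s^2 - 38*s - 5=-48*s^2 + 6*s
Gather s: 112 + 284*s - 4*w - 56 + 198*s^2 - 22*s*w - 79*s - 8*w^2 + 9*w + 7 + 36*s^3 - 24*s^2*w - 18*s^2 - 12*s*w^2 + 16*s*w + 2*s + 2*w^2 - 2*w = 36*s^3 + s^2*(180 - 24*w) + s*(-12*w^2 - 6*w + 207) - 6*w^2 + 3*w + 63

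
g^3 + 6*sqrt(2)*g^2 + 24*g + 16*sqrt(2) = (g + 2*sqrt(2))^3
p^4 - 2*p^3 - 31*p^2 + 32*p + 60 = (p - 6)*(p - 2)*(p + 1)*(p + 5)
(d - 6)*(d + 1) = d^2 - 5*d - 6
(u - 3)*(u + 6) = u^2 + 3*u - 18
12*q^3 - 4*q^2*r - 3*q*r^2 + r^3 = (-3*q + r)*(-2*q + r)*(2*q + r)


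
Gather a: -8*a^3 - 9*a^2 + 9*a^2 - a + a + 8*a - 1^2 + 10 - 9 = -8*a^3 + 8*a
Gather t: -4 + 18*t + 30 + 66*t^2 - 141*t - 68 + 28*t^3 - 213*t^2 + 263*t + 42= 28*t^3 - 147*t^2 + 140*t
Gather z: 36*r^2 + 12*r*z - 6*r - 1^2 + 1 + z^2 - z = 36*r^2 - 6*r + z^2 + z*(12*r - 1)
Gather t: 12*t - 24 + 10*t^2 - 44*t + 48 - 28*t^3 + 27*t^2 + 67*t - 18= -28*t^3 + 37*t^2 + 35*t + 6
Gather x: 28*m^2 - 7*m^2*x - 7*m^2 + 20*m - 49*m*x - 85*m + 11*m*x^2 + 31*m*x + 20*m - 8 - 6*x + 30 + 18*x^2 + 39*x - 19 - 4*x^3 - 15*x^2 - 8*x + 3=21*m^2 - 45*m - 4*x^3 + x^2*(11*m + 3) + x*(-7*m^2 - 18*m + 25) + 6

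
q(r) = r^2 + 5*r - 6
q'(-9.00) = -13.00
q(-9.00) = 30.00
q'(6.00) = 17.00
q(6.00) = 60.00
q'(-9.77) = -14.54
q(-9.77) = 40.60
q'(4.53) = 14.06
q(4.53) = 37.17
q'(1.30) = 7.60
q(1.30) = 2.19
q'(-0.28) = 4.44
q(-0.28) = -7.32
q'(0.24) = 5.48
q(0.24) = -4.74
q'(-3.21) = -1.42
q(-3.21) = -11.75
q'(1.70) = 8.40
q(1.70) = 5.39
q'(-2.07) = 0.86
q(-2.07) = -12.07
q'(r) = 2*r + 5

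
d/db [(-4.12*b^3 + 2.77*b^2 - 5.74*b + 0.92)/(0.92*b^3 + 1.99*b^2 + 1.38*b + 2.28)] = (1.77635683940025e-15*b^5 - 10.7472*b^4 - 0.809599999999996*b^3 - 15.4748*b^2 + 8.9696*b - 14.3568)/(0.8464*b^6 + 3.6616*b^5 + 6.4993*b^4 + 9.6876*b^3 + 10.9788*b^2 + 6.2928*b + 5.1984)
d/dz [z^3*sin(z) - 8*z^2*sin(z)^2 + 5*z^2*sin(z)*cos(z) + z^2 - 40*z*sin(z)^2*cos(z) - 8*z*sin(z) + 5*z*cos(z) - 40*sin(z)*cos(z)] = z^3*cos(z) + 3*z^2*sin(z) - 8*z^2*sin(2*z) + 5*z^2*cos(2*z) + 5*z*sin(z) + 5*z*sin(2*z) - 30*z*sin(3*z) - 8*z*cos(z) + 8*z*cos(2*z) - 6*z - 8*sin(z) - 5*cos(z) - 40*cos(2*z) + 10*cos(3*z)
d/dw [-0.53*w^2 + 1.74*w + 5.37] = 1.74 - 1.06*w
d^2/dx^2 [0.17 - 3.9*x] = 0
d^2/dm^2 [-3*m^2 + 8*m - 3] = -6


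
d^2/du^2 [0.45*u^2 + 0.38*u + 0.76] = 0.900000000000000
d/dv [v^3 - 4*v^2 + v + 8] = 3*v^2 - 8*v + 1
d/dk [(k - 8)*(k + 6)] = 2*k - 2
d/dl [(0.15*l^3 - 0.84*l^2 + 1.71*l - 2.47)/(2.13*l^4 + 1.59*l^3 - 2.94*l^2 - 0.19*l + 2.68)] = (-0.3195*l^6 + 3.5784*l^5 - 10.0323*l^4 + 15.5496*l^3 + 18.1749*l^2 - 19.026*l + 4.1135)/(4.5369*l^8 + 6.7734*l^7 - 9.9963*l^6 - 10.1586*l^5 + 19.4562*l^4 + 9.6396*l^3 - 15.7223*l^2 - 1.0184*l + 7.1824)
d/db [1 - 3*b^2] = -6*b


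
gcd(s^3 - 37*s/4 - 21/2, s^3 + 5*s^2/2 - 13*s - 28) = s^2 - 3*s/2 - 7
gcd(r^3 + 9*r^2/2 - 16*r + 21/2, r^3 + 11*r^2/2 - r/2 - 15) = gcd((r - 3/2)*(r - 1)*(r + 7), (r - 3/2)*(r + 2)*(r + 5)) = r - 3/2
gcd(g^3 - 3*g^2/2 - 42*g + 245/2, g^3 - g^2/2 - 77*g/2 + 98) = g^2 + 7*g/2 - 49/2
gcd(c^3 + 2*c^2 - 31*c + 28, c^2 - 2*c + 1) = c - 1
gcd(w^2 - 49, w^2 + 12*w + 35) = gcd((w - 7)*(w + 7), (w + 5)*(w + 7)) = w + 7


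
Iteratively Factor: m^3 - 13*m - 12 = (m + 3)*(m^2 - 3*m - 4) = (m + 1)*(m + 3)*(m - 4)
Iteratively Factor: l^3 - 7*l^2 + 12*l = (l)*(l^2 - 7*l + 12) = l*(l - 3)*(l - 4)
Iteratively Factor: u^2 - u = (u - 1)*(u)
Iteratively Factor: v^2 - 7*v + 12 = (v - 4)*(v - 3)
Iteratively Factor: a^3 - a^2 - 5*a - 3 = (a + 1)*(a^2 - 2*a - 3) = (a + 1)^2*(a - 3)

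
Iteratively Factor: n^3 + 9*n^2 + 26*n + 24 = (n + 2)*(n^2 + 7*n + 12) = (n + 2)*(n + 3)*(n + 4)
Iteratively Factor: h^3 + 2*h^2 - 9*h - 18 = (h - 3)*(h^2 + 5*h + 6) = (h - 3)*(h + 3)*(h + 2)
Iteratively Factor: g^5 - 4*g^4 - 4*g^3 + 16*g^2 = (g)*(g^4 - 4*g^3 - 4*g^2 + 16*g) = g*(g + 2)*(g^3 - 6*g^2 + 8*g) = g*(g - 2)*(g + 2)*(g^2 - 4*g) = g*(g - 4)*(g - 2)*(g + 2)*(g)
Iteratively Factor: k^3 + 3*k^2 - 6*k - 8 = (k + 4)*(k^2 - k - 2) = (k + 1)*(k + 4)*(k - 2)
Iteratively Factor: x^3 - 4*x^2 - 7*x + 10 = (x - 1)*(x^2 - 3*x - 10) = (x - 1)*(x + 2)*(x - 5)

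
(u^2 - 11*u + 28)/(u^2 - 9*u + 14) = (u - 4)/(u - 2)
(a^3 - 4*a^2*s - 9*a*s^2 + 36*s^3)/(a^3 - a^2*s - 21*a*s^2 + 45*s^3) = (-a^2 + a*s + 12*s^2)/(-a^2 - 2*a*s + 15*s^2)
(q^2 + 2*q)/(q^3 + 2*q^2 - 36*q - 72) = q/(q^2 - 36)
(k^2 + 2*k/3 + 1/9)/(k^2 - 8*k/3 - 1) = (k + 1/3)/(k - 3)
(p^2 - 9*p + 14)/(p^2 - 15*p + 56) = (p - 2)/(p - 8)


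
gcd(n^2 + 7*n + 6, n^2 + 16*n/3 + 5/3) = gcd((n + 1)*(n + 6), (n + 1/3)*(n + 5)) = 1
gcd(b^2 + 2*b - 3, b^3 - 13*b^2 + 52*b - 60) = 1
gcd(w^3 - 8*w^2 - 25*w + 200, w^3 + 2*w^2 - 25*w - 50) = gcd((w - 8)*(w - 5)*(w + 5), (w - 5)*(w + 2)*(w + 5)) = w^2 - 25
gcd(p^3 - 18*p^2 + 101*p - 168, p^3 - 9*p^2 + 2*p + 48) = p^2 - 11*p + 24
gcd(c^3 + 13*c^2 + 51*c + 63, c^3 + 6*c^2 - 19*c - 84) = c^2 + 10*c + 21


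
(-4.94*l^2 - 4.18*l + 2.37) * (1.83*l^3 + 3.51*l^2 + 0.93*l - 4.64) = -9.0402*l^5 - 24.9888*l^4 - 14.9289*l^3 + 27.3529*l^2 + 21.5993*l - 10.9968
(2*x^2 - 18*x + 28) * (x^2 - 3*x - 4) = 2*x^4 - 24*x^3 + 74*x^2 - 12*x - 112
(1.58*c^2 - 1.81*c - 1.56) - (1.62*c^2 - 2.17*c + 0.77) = -0.04*c^2 + 0.36*c - 2.33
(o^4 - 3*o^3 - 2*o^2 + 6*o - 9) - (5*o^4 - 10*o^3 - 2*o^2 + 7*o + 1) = -4*o^4 + 7*o^3 - o - 10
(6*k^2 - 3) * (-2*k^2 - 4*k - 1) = -12*k^4 - 24*k^3 + 12*k + 3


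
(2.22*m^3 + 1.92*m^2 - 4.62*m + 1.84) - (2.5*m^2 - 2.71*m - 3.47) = 2.22*m^3 - 0.58*m^2 - 1.91*m + 5.31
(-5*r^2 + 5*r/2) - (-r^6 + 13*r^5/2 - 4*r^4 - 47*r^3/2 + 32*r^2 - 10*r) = r^6 - 13*r^5/2 + 4*r^4 + 47*r^3/2 - 37*r^2 + 25*r/2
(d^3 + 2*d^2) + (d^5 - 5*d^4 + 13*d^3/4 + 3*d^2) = d^5 - 5*d^4 + 17*d^3/4 + 5*d^2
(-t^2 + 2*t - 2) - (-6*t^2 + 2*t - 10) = 5*t^2 + 8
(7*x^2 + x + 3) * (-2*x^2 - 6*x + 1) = -14*x^4 - 44*x^3 - 5*x^2 - 17*x + 3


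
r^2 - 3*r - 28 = (r - 7)*(r + 4)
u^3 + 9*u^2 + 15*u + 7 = (u + 1)^2*(u + 7)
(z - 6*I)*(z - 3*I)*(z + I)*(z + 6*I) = z^4 - 2*I*z^3 + 39*z^2 - 72*I*z + 108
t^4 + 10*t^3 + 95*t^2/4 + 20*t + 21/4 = (t + 1/2)*(t + 1)*(t + 3/2)*(t + 7)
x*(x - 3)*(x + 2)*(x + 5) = x^4 + 4*x^3 - 11*x^2 - 30*x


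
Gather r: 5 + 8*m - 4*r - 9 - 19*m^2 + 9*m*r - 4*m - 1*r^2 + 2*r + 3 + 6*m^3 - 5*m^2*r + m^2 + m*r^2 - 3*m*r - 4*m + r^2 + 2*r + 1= 6*m^3 - 18*m^2 + m*r^2 + r*(-5*m^2 + 6*m)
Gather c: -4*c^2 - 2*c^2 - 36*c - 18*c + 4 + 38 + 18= -6*c^2 - 54*c + 60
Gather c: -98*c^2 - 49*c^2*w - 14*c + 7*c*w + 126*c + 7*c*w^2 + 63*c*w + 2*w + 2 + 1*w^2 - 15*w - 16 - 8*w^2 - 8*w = c^2*(-49*w - 98) + c*(7*w^2 + 70*w + 112) - 7*w^2 - 21*w - 14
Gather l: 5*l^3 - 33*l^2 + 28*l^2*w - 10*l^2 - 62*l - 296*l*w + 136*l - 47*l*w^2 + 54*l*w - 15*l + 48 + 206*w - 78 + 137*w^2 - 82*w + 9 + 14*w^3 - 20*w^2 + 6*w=5*l^3 + l^2*(28*w - 43) + l*(-47*w^2 - 242*w + 59) + 14*w^3 + 117*w^2 + 130*w - 21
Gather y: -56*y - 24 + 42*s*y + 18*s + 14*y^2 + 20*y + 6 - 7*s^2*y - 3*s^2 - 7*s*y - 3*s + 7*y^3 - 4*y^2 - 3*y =-3*s^2 + 15*s + 7*y^3 + 10*y^2 + y*(-7*s^2 + 35*s - 39) - 18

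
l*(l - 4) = l^2 - 4*l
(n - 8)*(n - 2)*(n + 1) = n^3 - 9*n^2 + 6*n + 16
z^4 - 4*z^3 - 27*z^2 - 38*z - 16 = (z - 8)*(z + 1)^2*(z + 2)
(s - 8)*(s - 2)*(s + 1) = s^3 - 9*s^2 + 6*s + 16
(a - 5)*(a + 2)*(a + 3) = a^3 - 19*a - 30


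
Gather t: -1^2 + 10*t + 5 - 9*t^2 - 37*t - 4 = -9*t^2 - 27*t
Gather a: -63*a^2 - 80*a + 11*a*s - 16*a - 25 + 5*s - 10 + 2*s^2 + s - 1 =-63*a^2 + a*(11*s - 96) + 2*s^2 + 6*s - 36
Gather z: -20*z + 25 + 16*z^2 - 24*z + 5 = 16*z^2 - 44*z + 30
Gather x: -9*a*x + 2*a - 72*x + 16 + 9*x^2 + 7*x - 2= 2*a + 9*x^2 + x*(-9*a - 65) + 14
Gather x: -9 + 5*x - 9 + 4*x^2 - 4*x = 4*x^2 + x - 18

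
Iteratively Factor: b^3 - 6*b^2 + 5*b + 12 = (b - 4)*(b^2 - 2*b - 3) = (b - 4)*(b - 3)*(b + 1)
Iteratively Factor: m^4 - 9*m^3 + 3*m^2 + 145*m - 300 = (m - 3)*(m^3 - 6*m^2 - 15*m + 100) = (m - 5)*(m - 3)*(m^2 - m - 20) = (m - 5)^2*(m - 3)*(m + 4)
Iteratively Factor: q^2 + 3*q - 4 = (q - 1)*(q + 4)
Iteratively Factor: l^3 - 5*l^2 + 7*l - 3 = (l - 1)*(l^2 - 4*l + 3) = (l - 1)^2*(l - 3)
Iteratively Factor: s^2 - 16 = (s - 4)*(s + 4)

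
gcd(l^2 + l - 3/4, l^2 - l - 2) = 1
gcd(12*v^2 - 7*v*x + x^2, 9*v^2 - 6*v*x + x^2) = -3*v + x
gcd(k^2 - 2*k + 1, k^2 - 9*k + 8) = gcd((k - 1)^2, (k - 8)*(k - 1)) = k - 1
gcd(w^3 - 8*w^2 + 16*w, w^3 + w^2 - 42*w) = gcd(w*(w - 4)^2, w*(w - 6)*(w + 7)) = w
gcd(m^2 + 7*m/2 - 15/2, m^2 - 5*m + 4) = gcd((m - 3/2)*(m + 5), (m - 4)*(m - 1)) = 1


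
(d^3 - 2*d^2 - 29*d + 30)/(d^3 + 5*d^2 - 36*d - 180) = (d - 1)/(d + 6)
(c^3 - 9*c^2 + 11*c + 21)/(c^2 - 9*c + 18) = (c^2 - 6*c - 7)/(c - 6)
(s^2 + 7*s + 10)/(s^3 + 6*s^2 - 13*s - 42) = (s + 5)/(s^2 + 4*s - 21)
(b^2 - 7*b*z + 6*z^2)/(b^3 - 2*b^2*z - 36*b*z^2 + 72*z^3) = (-b + z)/(-b^2 - 4*b*z + 12*z^2)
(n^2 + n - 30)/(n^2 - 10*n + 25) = (n + 6)/(n - 5)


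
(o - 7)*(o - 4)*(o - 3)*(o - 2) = o^4 - 16*o^3 + 89*o^2 - 206*o + 168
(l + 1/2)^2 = l^2 + l + 1/4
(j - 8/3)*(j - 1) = j^2 - 11*j/3 + 8/3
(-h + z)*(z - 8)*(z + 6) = -h*z^2 + 2*h*z + 48*h + z^3 - 2*z^2 - 48*z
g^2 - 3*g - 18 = (g - 6)*(g + 3)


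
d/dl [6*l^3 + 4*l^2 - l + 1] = 18*l^2 + 8*l - 1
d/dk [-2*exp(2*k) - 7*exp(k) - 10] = (-4*exp(k) - 7)*exp(k)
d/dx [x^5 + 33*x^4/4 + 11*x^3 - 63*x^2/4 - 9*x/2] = 5*x^4 + 33*x^3 + 33*x^2 - 63*x/2 - 9/2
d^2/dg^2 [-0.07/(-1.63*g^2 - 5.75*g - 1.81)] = (-0.371966*g^2 - 1.31215*g + 0.07*(3.26*g + 5.75)*(6.52*g + 11.5) - 0.413042)/(1.63*g^2 + 5.75*g + 1.81)^3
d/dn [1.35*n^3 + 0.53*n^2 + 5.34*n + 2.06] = 4.05*n^2 + 1.06*n + 5.34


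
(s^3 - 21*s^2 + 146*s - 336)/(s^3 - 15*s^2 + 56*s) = (s - 6)/s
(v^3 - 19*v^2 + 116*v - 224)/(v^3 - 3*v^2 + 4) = (v^3 - 19*v^2 + 116*v - 224)/(v^3 - 3*v^2 + 4)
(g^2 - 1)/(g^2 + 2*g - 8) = (g^2 - 1)/(g^2 + 2*g - 8)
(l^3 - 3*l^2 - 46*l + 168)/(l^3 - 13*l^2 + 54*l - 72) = (l + 7)/(l - 3)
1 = 1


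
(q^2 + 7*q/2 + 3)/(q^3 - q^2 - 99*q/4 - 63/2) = 2*(q + 2)/(2*q^2 - 5*q - 42)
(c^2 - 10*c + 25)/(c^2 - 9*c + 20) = (c - 5)/(c - 4)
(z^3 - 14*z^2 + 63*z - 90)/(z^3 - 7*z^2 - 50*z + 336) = (z^2 - 8*z + 15)/(z^2 - z - 56)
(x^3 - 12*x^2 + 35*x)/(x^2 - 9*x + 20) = x*(x - 7)/(x - 4)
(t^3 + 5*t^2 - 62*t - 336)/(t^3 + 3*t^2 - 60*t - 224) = (t + 6)/(t + 4)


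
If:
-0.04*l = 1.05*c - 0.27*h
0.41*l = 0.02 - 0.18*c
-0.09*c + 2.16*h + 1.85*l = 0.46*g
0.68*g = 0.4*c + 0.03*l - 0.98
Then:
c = -0.11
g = -1.50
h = -0.41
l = 0.10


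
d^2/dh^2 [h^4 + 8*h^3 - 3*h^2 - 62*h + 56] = 12*h^2 + 48*h - 6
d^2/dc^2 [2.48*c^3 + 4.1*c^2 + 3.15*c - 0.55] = 14.88*c + 8.2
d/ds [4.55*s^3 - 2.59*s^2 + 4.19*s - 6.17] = 13.65*s^2 - 5.18*s + 4.19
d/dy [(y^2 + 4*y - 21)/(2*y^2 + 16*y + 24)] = (2*y^2 + 33*y + 108)/(y^4 + 16*y^3 + 88*y^2 + 192*y + 144)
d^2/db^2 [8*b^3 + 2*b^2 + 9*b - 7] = 48*b + 4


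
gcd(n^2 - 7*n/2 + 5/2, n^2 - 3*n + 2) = n - 1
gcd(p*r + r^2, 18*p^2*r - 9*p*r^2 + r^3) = r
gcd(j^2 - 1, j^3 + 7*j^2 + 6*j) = j + 1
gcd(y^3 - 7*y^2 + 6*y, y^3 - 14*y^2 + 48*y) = y^2 - 6*y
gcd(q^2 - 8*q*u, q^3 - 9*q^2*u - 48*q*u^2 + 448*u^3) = q - 8*u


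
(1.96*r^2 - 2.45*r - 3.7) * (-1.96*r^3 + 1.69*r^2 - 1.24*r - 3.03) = -3.8416*r^5 + 8.1144*r^4 + 0.6811*r^3 - 9.1538*r^2 + 12.0115*r + 11.211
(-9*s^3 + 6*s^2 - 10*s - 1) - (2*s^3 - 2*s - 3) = -11*s^3 + 6*s^2 - 8*s + 2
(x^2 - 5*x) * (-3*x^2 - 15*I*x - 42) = -3*x^4 + 15*x^3 - 15*I*x^3 - 42*x^2 + 75*I*x^2 + 210*x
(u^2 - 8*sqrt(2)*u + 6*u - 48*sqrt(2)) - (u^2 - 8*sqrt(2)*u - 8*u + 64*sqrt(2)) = 14*u - 112*sqrt(2)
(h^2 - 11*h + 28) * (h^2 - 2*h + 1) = h^4 - 13*h^3 + 51*h^2 - 67*h + 28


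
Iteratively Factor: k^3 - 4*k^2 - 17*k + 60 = (k - 3)*(k^2 - k - 20) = (k - 3)*(k + 4)*(k - 5)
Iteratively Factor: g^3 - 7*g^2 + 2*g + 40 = (g - 5)*(g^2 - 2*g - 8) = (g - 5)*(g - 4)*(g + 2)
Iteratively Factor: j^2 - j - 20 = (j - 5)*(j + 4)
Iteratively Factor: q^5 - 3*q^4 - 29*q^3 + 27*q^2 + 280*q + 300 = (q + 3)*(q^4 - 6*q^3 - 11*q^2 + 60*q + 100) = (q + 2)*(q + 3)*(q^3 - 8*q^2 + 5*q + 50) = (q - 5)*(q + 2)*(q + 3)*(q^2 - 3*q - 10) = (q - 5)^2*(q + 2)*(q + 3)*(q + 2)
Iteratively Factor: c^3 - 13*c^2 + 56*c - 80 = (c - 5)*(c^2 - 8*c + 16) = (c - 5)*(c - 4)*(c - 4)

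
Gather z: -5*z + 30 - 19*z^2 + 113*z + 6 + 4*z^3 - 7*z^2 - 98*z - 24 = 4*z^3 - 26*z^2 + 10*z + 12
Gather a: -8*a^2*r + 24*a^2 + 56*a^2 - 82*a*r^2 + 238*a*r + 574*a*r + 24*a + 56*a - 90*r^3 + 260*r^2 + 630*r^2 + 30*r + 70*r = a^2*(80 - 8*r) + a*(-82*r^2 + 812*r + 80) - 90*r^3 + 890*r^2 + 100*r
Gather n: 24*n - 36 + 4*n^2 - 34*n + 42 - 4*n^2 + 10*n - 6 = 0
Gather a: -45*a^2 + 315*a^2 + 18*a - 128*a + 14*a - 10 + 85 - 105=270*a^2 - 96*a - 30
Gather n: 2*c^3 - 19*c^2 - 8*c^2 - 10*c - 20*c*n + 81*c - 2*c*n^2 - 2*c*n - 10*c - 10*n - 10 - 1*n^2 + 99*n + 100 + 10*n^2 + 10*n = 2*c^3 - 27*c^2 + 61*c + n^2*(9 - 2*c) + n*(99 - 22*c) + 90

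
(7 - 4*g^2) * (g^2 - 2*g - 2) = -4*g^4 + 8*g^3 + 15*g^2 - 14*g - 14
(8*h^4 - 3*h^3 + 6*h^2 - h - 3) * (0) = 0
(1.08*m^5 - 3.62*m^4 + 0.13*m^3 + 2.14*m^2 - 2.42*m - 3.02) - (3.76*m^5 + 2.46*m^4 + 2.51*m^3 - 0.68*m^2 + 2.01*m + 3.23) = -2.68*m^5 - 6.08*m^4 - 2.38*m^3 + 2.82*m^2 - 4.43*m - 6.25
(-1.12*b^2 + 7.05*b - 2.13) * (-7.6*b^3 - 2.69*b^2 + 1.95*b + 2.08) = 8.512*b^5 - 50.5672*b^4 - 4.9605*b^3 + 17.1476*b^2 + 10.5105*b - 4.4304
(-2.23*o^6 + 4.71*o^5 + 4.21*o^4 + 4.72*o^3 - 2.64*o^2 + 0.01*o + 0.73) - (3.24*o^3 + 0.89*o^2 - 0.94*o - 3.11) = -2.23*o^6 + 4.71*o^5 + 4.21*o^4 + 1.48*o^3 - 3.53*o^2 + 0.95*o + 3.84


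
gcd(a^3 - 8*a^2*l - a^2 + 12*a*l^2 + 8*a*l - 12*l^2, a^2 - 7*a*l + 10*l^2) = a - 2*l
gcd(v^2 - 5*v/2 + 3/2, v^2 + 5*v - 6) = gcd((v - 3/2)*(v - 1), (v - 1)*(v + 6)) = v - 1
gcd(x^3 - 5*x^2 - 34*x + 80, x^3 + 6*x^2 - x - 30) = x^2 + 3*x - 10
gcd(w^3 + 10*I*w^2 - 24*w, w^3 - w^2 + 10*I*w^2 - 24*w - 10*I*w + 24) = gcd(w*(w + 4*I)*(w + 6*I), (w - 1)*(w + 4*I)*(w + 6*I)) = w^2 + 10*I*w - 24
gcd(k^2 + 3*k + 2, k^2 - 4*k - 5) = k + 1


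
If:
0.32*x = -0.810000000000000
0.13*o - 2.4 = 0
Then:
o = 18.46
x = -2.53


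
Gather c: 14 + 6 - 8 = 12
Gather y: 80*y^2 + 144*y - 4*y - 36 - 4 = 80*y^2 + 140*y - 40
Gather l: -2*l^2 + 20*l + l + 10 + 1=-2*l^2 + 21*l + 11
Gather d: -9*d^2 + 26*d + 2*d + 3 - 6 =-9*d^2 + 28*d - 3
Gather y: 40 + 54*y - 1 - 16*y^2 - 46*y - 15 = -16*y^2 + 8*y + 24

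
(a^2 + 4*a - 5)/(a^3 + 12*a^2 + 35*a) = (a - 1)/(a*(a + 7))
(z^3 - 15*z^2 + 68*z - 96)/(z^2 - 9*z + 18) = (z^2 - 12*z + 32)/(z - 6)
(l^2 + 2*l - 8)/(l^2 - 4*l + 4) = (l + 4)/(l - 2)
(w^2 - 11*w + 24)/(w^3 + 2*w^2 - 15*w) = (w - 8)/(w*(w + 5))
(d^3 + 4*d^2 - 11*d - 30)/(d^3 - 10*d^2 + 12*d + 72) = (d^2 + 2*d - 15)/(d^2 - 12*d + 36)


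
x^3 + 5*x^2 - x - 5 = (x - 1)*(x + 1)*(x + 5)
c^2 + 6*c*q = c*(c + 6*q)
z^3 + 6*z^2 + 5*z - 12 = (z - 1)*(z + 3)*(z + 4)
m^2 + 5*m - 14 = (m - 2)*(m + 7)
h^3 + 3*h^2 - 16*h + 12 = (h - 2)*(h - 1)*(h + 6)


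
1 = 1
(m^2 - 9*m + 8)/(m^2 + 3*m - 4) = (m - 8)/(m + 4)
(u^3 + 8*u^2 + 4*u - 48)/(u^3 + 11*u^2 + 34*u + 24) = (u - 2)/(u + 1)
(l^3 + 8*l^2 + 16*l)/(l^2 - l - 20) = l*(l + 4)/(l - 5)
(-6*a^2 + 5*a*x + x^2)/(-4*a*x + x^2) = (6*a^2 - 5*a*x - x^2)/(x*(4*a - x))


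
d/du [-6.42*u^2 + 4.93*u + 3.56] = 4.93 - 12.84*u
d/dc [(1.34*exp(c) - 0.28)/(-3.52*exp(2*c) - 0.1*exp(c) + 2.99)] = (4.7168*exp(2*c) - 1.9712*exp(c) + 3.9786)*exp(c)/(12.3904*exp(4*c) + 0.704*exp(3*c) - 21.0396*exp(2*c) - 0.598*exp(c) + 8.9401)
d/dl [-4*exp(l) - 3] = -4*exp(l)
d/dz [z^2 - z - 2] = 2*z - 1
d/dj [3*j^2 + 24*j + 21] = 6*j + 24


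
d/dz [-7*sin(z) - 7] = -7*cos(z)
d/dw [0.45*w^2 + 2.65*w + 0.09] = 0.9*w + 2.65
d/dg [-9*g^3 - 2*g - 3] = -27*g^2 - 2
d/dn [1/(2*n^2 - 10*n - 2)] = (5/2 - n)/(-n^2 + 5*n + 1)^2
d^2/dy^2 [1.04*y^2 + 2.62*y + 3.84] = 2.08000000000000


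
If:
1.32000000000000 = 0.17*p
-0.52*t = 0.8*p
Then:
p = 7.76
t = -11.95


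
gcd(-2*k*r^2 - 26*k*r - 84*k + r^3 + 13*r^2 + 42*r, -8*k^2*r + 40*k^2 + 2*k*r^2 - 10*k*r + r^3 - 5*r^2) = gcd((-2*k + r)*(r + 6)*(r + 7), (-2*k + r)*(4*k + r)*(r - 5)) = -2*k + r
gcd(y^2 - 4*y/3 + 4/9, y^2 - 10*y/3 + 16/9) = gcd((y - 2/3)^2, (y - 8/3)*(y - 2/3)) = y - 2/3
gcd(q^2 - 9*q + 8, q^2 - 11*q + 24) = q - 8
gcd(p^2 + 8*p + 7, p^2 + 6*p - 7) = p + 7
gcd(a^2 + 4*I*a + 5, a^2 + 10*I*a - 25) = a + 5*I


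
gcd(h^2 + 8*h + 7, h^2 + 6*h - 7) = h + 7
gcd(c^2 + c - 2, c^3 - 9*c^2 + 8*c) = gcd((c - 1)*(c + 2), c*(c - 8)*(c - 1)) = c - 1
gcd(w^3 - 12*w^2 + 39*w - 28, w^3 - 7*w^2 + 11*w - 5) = w - 1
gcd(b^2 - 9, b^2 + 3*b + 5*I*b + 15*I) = b + 3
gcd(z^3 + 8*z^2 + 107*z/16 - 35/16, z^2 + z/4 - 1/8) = z - 1/4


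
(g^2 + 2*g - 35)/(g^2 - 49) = (g - 5)/(g - 7)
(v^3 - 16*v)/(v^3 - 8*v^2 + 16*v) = (v + 4)/(v - 4)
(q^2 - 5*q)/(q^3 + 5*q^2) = (q - 5)/(q*(q + 5))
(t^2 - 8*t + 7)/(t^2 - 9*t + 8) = (t - 7)/(t - 8)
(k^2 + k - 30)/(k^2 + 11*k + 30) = (k - 5)/(k + 5)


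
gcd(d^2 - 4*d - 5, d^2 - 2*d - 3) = d + 1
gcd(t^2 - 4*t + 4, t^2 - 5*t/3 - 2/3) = t - 2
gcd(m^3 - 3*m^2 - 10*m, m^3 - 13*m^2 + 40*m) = m^2 - 5*m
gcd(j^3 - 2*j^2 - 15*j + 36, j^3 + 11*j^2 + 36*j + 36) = 1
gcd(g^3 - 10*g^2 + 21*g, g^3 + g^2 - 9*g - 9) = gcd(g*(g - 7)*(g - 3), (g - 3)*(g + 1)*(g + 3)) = g - 3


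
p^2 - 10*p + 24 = (p - 6)*(p - 4)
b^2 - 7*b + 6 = (b - 6)*(b - 1)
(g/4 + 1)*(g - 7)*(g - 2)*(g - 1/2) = g^4/4 - 11*g^3/8 - 39*g^2/8 + 67*g/4 - 7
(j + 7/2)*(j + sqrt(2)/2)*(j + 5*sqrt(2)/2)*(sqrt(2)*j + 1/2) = sqrt(2)*j^4 + 7*sqrt(2)*j^3/2 + 13*j^3/2 + 4*sqrt(2)*j^2 + 91*j^2/4 + 5*j/4 + 14*sqrt(2)*j + 35/8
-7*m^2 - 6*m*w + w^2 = (-7*m + w)*(m + w)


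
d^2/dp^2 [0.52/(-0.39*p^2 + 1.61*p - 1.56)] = (0.158184*p^2 - 0.653016*p - 0.52*(0.78*p - 1.61)*(1.56*p - 3.22) + 0.632736)/(0.39*p^2 - 1.61*p + 1.56)^3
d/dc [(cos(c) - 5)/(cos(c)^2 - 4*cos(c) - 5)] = sin(c)/(cos(c) + 1)^2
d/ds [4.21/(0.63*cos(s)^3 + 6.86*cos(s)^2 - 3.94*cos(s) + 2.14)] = (7.9569*cos(s)^2 + 57.7612*cos(s) - 16.5874)*sin(s)/(0.63*cos(s)^3 + 6.86*cos(s)^2 - 3.94*cos(s) + 2.14)^2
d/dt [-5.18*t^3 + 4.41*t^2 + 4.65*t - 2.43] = -15.54*t^2 + 8.82*t + 4.65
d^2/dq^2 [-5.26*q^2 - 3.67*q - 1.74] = -10.5200000000000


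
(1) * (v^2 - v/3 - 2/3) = v^2 - v/3 - 2/3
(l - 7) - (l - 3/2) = -11/2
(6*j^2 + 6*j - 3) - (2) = 6*j^2 + 6*j - 5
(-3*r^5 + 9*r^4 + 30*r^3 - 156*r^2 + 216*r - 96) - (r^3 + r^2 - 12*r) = -3*r^5 + 9*r^4 + 29*r^3 - 157*r^2 + 228*r - 96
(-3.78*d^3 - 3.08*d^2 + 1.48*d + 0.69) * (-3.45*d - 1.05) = 13.041*d^4 + 14.595*d^3 - 1.872*d^2 - 3.9345*d - 0.7245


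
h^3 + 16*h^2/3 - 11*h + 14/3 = (h - 1)*(h - 2/3)*(h + 7)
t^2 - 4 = (t - 2)*(t + 2)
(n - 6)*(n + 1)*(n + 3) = n^3 - 2*n^2 - 21*n - 18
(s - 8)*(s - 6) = s^2 - 14*s + 48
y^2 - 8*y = y*(y - 8)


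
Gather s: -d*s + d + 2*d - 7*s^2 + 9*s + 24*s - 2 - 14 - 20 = 3*d - 7*s^2 + s*(33 - d) - 36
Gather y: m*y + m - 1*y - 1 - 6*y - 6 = m + y*(m - 7) - 7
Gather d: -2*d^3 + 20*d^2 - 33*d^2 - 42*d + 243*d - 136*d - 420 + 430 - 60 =-2*d^3 - 13*d^2 + 65*d - 50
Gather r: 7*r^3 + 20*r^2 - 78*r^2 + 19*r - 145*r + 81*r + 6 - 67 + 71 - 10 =7*r^3 - 58*r^2 - 45*r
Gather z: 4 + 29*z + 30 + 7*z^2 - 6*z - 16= 7*z^2 + 23*z + 18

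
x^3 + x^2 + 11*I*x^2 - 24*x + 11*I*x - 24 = (x + 1)*(x + 3*I)*(x + 8*I)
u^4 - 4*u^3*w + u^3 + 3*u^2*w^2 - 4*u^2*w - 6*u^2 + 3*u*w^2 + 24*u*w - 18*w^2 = (u - 2)*(u + 3)*(u - 3*w)*(u - w)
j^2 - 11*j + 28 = (j - 7)*(j - 4)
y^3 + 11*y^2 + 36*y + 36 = (y + 2)*(y + 3)*(y + 6)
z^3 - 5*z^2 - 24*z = z*(z - 8)*(z + 3)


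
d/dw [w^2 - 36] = 2*w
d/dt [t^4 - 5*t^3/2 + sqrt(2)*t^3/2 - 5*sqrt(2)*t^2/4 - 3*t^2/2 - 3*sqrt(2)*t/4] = 4*t^3 - 15*t^2/2 + 3*sqrt(2)*t^2/2 - 5*sqrt(2)*t/2 - 3*t - 3*sqrt(2)/4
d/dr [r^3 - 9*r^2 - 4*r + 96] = 3*r^2 - 18*r - 4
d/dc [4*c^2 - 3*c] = 8*c - 3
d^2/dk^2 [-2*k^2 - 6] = -4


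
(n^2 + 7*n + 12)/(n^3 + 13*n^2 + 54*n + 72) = 1/(n + 6)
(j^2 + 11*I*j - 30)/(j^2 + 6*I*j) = (j + 5*I)/j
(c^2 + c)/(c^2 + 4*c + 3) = c/(c + 3)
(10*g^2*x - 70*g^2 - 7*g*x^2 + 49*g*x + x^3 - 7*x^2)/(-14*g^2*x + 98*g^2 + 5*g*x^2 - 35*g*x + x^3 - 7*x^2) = (-5*g + x)/(7*g + x)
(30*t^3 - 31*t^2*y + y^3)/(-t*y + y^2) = -30*t^2/y + t + y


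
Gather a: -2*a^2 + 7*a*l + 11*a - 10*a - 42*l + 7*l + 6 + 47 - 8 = -2*a^2 + a*(7*l + 1) - 35*l + 45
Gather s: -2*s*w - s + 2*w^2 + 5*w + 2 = s*(-2*w - 1) + 2*w^2 + 5*w + 2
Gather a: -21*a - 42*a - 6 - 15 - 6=-63*a - 27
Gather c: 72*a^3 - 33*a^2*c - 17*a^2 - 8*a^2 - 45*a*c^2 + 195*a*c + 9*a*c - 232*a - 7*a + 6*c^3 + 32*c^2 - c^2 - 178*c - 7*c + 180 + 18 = 72*a^3 - 25*a^2 - 239*a + 6*c^3 + c^2*(31 - 45*a) + c*(-33*a^2 + 204*a - 185) + 198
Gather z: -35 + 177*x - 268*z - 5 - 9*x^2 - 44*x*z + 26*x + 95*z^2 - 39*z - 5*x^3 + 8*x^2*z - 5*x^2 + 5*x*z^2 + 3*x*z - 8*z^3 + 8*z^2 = -5*x^3 - 14*x^2 + 203*x - 8*z^3 + z^2*(5*x + 103) + z*(8*x^2 - 41*x - 307) - 40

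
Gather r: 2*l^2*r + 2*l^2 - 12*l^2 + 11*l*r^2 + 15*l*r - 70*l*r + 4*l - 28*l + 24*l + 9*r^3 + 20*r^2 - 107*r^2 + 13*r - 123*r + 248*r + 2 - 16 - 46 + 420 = -10*l^2 + 9*r^3 + r^2*(11*l - 87) + r*(2*l^2 - 55*l + 138) + 360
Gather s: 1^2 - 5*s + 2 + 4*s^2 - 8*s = 4*s^2 - 13*s + 3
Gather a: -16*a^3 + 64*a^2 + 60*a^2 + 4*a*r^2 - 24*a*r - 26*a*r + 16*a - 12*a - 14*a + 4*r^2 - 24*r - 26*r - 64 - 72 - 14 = -16*a^3 + 124*a^2 + a*(4*r^2 - 50*r - 10) + 4*r^2 - 50*r - 150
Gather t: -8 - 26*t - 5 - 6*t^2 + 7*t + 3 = -6*t^2 - 19*t - 10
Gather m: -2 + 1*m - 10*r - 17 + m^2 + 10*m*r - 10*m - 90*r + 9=m^2 + m*(10*r - 9) - 100*r - 10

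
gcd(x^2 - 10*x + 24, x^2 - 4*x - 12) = x - 6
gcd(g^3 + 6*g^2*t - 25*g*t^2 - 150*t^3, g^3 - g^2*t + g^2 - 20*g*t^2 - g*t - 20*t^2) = -g + 5*t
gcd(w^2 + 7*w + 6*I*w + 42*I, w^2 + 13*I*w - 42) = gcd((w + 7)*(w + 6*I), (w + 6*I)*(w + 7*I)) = w + 6*I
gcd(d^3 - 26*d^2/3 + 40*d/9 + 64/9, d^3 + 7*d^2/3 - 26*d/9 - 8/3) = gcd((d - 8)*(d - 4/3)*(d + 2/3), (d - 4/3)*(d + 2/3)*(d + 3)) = d^2 - 2*d/3 - 8/9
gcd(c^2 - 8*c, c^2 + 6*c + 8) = 1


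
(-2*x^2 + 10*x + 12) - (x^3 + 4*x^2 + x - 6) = -x^3 - 6*x^2 + 9*x + 18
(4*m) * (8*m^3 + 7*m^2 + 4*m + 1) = 32*m^4 + 28*m^3 + 16*m^2 + 4*m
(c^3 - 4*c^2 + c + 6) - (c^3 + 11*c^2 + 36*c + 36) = -15*c^2 - 35*c - 30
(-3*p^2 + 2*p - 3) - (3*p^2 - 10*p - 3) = -6*p^2 + 12*p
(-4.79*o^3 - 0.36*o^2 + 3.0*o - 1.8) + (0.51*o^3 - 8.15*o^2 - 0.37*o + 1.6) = -4.28*o^3 - 8.51*o^2 + 2.63*o - 0.2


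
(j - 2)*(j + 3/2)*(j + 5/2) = j^3 + 2*j^2 - 17*j/4 - 15/2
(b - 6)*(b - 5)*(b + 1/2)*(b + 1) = b^4 - 19*b^3/2 + 14*b^2 + 79*b/2 + 15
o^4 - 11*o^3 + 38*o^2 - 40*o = o*(o - 5)*(o - 4)*(o - 2)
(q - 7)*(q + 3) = q^2 - 4*q - 21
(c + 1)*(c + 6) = c^2 + 7*c + 6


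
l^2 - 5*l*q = l*(l - 5*q)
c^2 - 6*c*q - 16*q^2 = (c - 8*q)*(c + 2*q)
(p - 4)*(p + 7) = p^2 + 3*p - 28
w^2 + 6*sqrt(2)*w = w*(w + 6*sqrt(2))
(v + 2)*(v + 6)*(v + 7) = v^3 + 15*v^2 + 68*v + 84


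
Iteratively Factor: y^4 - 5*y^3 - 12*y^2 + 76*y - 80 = (y + 4)*(y^3 - 9*y^2 + 24*y - 20) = (y - 2)*(y + 4)*(y^2 - 7*y + 10) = (y - 2)^2*(y + 4)*(y - 5)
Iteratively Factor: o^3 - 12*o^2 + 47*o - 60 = (o - 4)*(o^2 - 8*o + 15) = (o - 4)*(o - 3)*(o - 5)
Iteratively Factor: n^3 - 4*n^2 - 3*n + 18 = (n - 3)*(n^2 - n - 6) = (n - 3)*(n + 2)*(n - 3)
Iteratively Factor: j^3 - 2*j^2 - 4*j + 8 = (j - 2)*(j^2 - 4) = (j - 2)^2*(j + 2)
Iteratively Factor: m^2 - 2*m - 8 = (m + 2)*(m - 4)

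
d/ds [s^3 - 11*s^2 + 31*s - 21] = 3*s^2 - 22*s + 31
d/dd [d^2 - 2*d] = 2*d - 2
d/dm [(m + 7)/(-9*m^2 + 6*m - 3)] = (m^2 + 14*m - 5)/(9*m^4 - 12*m^3 + 10*m^2 - 4*m + 1)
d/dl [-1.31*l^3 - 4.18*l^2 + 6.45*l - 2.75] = -3.93*l^2 - 8.36*l + 6.45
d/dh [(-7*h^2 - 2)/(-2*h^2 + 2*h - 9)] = 2*(-7*h^2 + 59*h + 2)/(4*h^4 - 8*h^3 + 40*h^2 - 36*h + 81)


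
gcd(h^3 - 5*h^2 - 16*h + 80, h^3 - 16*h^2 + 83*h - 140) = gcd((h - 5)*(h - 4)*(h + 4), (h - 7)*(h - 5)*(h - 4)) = h^2 - 9*h + 20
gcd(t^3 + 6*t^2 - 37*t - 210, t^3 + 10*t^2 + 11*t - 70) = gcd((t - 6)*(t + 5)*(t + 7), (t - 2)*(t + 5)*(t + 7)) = t^2 + 12*t + 35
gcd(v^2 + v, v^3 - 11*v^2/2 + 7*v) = v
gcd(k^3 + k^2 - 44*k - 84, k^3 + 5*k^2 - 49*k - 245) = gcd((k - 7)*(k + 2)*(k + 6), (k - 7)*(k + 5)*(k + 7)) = k - 7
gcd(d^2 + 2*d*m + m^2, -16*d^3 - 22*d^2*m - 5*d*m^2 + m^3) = d + m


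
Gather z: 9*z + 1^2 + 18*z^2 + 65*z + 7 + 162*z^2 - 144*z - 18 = 180*z^2 - 70*z - 10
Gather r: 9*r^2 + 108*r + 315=9*r^2 + 108*r + 315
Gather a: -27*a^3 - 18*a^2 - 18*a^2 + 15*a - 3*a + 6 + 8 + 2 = -27*a^3 - 36*a^2 + 12*a + 16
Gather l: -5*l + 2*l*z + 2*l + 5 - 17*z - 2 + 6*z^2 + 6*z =l*(2*z - 3) + 6*z^2 - 11*z + 3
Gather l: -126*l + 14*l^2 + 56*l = 14*l^2 - 70*l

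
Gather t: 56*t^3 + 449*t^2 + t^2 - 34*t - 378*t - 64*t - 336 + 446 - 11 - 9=56*t^3 + 450*t^2 - 476*t + 90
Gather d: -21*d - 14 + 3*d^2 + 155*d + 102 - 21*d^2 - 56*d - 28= -18*d^2 + 78*d + 60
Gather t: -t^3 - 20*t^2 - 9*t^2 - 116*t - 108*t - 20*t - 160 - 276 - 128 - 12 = -t^3 - 29*t^2 - 244*t - 576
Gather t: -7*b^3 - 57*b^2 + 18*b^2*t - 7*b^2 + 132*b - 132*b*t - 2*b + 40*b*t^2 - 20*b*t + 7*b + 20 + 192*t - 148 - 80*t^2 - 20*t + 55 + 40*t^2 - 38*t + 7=-7*b^3 - 64*b^2 + 137*b + t^2*(40*b - 40) + t*(18*b^2 - 152*b + 134) - 66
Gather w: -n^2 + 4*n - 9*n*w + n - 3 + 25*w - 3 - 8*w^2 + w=-n^2 + 5*n - 8*w^2 + w*(26 - 9*n) - 6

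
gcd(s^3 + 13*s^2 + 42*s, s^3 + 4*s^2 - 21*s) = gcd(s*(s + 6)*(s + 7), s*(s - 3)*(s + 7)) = s^2 + 7*s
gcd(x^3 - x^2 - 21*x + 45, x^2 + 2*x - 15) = x^2 + 2*x - 15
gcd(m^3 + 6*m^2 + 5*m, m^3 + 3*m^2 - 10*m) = m^2 + 5*m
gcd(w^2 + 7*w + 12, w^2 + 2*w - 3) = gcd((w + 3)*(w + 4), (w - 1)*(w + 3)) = w + 3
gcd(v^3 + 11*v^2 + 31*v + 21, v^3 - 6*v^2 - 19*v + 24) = v + 3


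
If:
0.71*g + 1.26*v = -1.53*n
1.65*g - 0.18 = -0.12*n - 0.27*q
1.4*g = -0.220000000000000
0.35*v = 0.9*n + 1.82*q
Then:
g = -0.16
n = -5.68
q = 4.15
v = 6.98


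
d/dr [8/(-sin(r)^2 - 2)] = 32*sin(2*r)/(5 - cos(2*r))^2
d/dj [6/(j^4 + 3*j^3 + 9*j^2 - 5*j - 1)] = 6*(-4*j^3 - 9*j^2 - 18*j + 5)/(j^4 + 3*j^3 + 9*j^2 - 5*j - 1)^2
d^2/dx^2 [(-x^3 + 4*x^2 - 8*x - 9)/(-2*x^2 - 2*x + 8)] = (17*x^3 - 33*x^2 + 171*x + 13)/(x^6 + 3*x^5 - 9*x^4 - 23*x^3 + 36*x^2 + 48*x - 64)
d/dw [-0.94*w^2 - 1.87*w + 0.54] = -1.88*w - 1.87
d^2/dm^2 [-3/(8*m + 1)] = -384/(8*m + 1)^3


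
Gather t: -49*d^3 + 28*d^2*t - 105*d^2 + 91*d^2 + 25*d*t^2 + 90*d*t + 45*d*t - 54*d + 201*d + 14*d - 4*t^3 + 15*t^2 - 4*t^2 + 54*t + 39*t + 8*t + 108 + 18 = -49*d^3 - 14*d^2 + 161*d - 4*t^3 + t^2*(25*d + 11) + t*(28*d^2 + 135*d + 101) + 126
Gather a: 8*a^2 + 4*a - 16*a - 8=8*a^2 - 12*a - 8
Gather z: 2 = 2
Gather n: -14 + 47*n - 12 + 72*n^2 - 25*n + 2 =72*n^2 + 22*n - 24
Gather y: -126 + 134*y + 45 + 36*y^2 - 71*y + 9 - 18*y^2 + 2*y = 18*y^2 + 65*y - 72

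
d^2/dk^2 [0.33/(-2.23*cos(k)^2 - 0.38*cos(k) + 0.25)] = (6.564228*(1 - cos(k)^2)^2 + 0.838926*cos(k)^3 + 4.065666*cos(k)^2 - 1.646502*cos(k) - 7.027482)/(2.23*cos(k)^2 + 0.38*cos(k) - 0.25)^3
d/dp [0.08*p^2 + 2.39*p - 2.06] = 0.16*p + 2.39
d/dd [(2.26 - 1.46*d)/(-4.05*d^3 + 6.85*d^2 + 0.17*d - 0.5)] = (-11.826*d^3 + 37.46*d^2 - 30.962*d + 0.3458)/(16.4025*d^6 - 55.485*d^5 + 45.5455*d^4 + 6.379*d^3 - 6.8211*d^2 - 0.17*d + 0.25)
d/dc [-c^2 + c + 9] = 1 - 2*c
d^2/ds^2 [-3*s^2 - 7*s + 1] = -6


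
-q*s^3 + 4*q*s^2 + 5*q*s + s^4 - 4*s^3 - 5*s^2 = s*(-q + s)*(s - 5)*(s + 1)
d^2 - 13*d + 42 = (d - 7)*(d - 6)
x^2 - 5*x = x*(x - 5)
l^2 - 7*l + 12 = (l - 4)*(l - 3)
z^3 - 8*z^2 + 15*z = z*(z - 5)*(z - 3)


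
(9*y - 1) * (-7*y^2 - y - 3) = -63*y^3 - 2*y^2 - 26*y + 3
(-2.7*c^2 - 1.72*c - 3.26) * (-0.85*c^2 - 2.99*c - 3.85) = 2.295*c^4 + 9.535*c^3 + 18.3088*c^2 + 16.3694*c + 12.551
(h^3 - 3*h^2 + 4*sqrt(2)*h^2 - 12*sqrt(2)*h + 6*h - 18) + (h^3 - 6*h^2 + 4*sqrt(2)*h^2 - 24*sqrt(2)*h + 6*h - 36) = 2*h^3 - 9*h^2 + 8*sqrt(2)*h^2 - 36*sqrt(2)*h + 12*h - 54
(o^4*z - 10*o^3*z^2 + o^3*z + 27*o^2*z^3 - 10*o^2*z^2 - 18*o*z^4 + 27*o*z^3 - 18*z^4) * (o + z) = o^5*z - 9*o^4*z^2 + o^4*z + 17*o^3*z^3 - 9*o^3*z^2 + 9*o^2*z^4 + 17*o^2*z^3 - 18*o*z^5 + 9*o*z^4 - 18*z^5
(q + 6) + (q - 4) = 2*q + 2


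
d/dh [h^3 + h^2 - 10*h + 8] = 3*h^2 + 2*h - 10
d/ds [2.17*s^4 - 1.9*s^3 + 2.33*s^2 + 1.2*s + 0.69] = 8.68*s^3 - 5.7*s^2 + 4.66*s + 1.2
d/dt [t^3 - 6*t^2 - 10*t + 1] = 3*t^2 - 12*t - 10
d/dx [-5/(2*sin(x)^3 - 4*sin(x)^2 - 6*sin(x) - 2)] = -5*(4*sin(x) + 3*cos(x)^2)*cos(x)/(2*(-sin(x)^3 + 2*sin(x)^2 + 3*sin(x) + 1)^2)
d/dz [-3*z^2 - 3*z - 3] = -6*z - 3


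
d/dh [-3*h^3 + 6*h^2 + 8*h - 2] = -9*h^2 + 12*h + 8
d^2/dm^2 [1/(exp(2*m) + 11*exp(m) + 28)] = (2*(2*exp(m) + 11)^2*exp(m) - (4*exp(m) + 11)*(exp(2*m) + 11*exp(m) + 28))*exp(m)/(exp(2*m) + 11*exp(m) + 28)^3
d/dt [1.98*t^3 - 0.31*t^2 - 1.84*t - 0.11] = 5.94*t^2 - 0.62*t - 1.84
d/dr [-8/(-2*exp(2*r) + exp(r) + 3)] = (8 - 32*exp(r))*exp(r)/(-2*exp(2*r) + exp(r) + 3)^2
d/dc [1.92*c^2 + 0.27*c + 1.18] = 3.84*c + 0.27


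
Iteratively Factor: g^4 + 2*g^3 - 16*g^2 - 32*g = (g + 4)*(g^3 - 2*g^2 - 8*g) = g*(g + 4)*(g^2 - 2*g - 8) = g*(g - 4)*(g + 4)*(g + 2)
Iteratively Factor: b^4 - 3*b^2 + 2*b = (b - 1)*(b^3 + b^2 - 2*b) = b*(b - 1)*(b^2 + b - 2) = b*(b - 1)^2*(b + 2)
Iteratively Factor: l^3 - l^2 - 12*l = (l)*(l^2 - l - 12) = l*(l + 3)*(l - 4)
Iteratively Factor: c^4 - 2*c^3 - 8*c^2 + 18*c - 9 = (c - 3)*(c^3 + c^2 - 5*c + 3) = (c - 3)*(c - 1)*(c^2 + 2*c - 3) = (c - 3)*(c - 1)^2*(c + 3)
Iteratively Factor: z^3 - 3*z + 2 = (z - 1)*(z^2 + z - 2) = (z - 1)^2*(z + 2)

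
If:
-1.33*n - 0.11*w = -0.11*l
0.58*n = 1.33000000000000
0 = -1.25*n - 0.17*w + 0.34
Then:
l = 12.86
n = 2.29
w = -14.86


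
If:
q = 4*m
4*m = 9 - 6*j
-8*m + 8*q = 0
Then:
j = 3/2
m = 0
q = 0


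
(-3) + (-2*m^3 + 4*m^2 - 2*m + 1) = -2*m^3 + 4*m^2 - 2*m - 2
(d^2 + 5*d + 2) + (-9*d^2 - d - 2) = -8*d^2 + 4*d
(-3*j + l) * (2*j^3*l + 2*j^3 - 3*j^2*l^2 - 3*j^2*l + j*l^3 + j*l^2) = -6*j^4*l - 6*j^4 + 11*j^3*l^2 + 11*j^3*l - 6*j^2*l^3 - 6*j^2*l^2 + j*l^4 + j*l^3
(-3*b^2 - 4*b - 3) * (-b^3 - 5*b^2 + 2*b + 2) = 3*b^5 + 19*b^4 + 17*b^3 + b^2 - 14*b - 6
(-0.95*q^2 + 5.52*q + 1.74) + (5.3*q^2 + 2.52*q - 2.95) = 4.35*q^2 + 8.04*q - 1.21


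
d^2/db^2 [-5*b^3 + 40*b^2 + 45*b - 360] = 80 - 30*b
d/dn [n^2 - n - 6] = 2*n - 1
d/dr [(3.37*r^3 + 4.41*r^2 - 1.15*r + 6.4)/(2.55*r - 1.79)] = (17.187*r^3 - 6.8514*r^2 - 15.7878*r - 14.2615)/(6.5025*r^2 - 9.129*r + 3.2041)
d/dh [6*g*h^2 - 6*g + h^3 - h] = 12*g*h + 3*h^2 - 1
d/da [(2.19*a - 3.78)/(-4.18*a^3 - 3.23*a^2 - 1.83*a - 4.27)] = (18.3084*a^3 - 40.3275*a^2 - 24.4188*a - 16.2687)/(17.4724*a^6 + 27.0028*a^5 + 25.7317*a^4 + 47.519*a^3 + 30.9331*a^2 + 15.6282*a + 18.2329)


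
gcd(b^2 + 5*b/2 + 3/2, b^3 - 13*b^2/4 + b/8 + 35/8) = b + 1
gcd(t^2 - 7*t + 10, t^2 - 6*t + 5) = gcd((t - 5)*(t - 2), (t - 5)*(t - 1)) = t - 5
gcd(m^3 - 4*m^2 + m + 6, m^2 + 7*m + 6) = m + 1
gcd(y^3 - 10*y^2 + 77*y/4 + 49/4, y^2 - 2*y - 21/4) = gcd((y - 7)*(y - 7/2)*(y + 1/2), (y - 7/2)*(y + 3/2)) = y - 7/2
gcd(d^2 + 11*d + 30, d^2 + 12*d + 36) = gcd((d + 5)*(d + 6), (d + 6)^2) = d + 6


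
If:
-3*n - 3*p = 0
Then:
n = -p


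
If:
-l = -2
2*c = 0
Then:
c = 0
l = 2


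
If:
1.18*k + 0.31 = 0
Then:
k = -0.26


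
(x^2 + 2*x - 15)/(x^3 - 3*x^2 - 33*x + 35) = (x - 3)/(x^2 - 8*x + 7)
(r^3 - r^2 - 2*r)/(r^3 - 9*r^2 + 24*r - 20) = r*(r + 1)/(r^2 - 7*r + 10)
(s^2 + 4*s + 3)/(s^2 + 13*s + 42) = (s^2 + 4*s + 3)/(s^2 + 13*s + 42)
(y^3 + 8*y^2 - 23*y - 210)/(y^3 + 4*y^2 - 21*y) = (y^2 + y - 30)/(y*(y - 3))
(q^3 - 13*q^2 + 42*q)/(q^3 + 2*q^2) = (q^2 - 13*q + 42)/(q*(q + 2))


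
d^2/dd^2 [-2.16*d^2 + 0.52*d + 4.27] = -4.32000000000000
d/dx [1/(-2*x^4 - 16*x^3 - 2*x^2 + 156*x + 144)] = (2*x^3 + 12*x^2 + x - 39)/(x^4 + 8*x^3 + x^2 - 78*x - 72)^2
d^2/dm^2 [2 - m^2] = -2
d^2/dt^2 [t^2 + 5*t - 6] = 2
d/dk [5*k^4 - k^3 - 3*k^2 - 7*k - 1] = 20*k^3 - 3*k^2 - 6*k - 7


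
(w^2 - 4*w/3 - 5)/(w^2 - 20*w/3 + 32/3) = (3*w^2 - 4*w - 15)/(3*w^2 - 20*w + 32)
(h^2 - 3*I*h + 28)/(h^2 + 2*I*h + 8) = (h - 7*I)/(h - 2*I)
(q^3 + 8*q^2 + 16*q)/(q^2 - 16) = q*(q + 4)/(q - 4)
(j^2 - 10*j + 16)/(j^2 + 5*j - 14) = (j - 8)/(j + 7)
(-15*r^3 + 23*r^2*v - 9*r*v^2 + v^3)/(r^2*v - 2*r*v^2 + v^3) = (-15*r^2 + 8*r*v - v^2)/(v*(r - v))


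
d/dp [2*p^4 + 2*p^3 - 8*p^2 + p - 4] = 8*p^3 + 6*p^2 - 16*p + 1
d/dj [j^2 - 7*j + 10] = 2*j - 7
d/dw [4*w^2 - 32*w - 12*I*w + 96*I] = 8*w - 32 - 12*I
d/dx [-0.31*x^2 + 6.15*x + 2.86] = 6.15 - 0.62*x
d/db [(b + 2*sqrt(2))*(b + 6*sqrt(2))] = 2*b + 8*sqrt(2)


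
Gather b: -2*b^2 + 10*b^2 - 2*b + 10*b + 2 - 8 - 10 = 8*b^2 + 8*b - 16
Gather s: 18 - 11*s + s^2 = s^2 - 11*s + 18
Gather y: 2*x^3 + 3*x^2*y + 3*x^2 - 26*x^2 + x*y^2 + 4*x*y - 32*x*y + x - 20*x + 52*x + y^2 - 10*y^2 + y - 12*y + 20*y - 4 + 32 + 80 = 2*x^3 - 23*x^2 + 33*x + y^2*(x - 9) + y*(3*x^2 - 28*x + 9) + 108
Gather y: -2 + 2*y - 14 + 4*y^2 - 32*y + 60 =4*y^2 - 30*y + 44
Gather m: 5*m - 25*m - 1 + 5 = 4 - 20*m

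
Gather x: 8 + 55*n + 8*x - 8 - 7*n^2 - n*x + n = -7*n^2 + 56*n + x*(8 - n)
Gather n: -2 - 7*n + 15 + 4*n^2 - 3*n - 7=4*n^2 - 10*n + 6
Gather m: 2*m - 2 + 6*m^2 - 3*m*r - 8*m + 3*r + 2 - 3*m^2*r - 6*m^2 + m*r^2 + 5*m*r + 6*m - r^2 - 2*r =-3*m^2*r + m*(r^2 + 2*r) - r^2 + r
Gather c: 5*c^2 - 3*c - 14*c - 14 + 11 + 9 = 5*c^2 - 17*c + 6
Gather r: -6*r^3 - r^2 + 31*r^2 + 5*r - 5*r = -6*r^3 + 30*r^2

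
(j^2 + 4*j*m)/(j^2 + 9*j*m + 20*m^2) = j/(j + 5*m)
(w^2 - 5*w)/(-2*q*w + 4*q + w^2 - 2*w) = w*(5 - w)/(2*q*w - 4*q - w^2 + 2*w)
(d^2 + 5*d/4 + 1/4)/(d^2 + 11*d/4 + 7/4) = (4*d + 1)/(4*d + 7)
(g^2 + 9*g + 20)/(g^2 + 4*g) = (g + 5)/g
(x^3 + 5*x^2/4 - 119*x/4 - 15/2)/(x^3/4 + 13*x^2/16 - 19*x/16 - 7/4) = 4*(4*x^3 + 5*x^2 - 119*x - 30)/(4*x^3 + 13*x^2 - 19*x - 28)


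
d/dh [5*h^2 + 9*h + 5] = 10*h + 9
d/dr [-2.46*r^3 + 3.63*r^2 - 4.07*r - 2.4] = -7.38*r^2 + 7.26*r - 4.07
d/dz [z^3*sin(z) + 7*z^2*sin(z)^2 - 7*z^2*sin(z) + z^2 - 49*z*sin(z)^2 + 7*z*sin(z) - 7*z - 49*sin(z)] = z^3*cos(z) + 3*z^2*sin(z) + 7*z^2*sin(2*z) - 7*z^2*cos(z) + 14*z*sin(z)^2 - 14*z*sin(z) - 49*z*sin(2*z) + 7*z*cos(z) + 2*z - 49*sin(z)^2 + 7*sin(z) - 49*cos(z) - 7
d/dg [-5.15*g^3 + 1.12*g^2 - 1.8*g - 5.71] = -15.45*g^2 + 2.24*g - 1.8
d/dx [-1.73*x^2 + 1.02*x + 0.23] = 1.02 - 3.46*x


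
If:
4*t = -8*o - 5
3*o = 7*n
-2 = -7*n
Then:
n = 2/7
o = 2/3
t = -31/12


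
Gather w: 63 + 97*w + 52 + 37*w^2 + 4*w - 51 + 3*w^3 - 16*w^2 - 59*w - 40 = 3*w^3 + 21*w^2 + 42*w + 24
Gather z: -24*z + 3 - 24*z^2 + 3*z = -24*z^2 - 21*z + 3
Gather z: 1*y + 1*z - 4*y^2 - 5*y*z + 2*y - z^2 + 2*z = -4*y^2 + 3*y - z^2 + z*(3 - 5*y)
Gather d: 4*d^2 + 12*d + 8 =4*d^2 + 12*d + 8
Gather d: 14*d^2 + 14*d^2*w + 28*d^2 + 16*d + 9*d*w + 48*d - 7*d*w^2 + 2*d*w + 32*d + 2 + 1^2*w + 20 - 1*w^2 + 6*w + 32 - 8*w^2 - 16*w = d^2*(14*w + 42) + d*(-7*w^2 + 11*w + 96) - 9*w^2 - 9*w + 54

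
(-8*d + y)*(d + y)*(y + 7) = -8*d^2*y - 56*d^2 - 7*d*y^2 - 49*d*y + y^3 + 7*y^2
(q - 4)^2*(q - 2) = q^3 - 10*q^2 + 32*q - 32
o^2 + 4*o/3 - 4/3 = (o - 2/3)*(o + 2)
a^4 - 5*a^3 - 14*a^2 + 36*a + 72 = (a - 6)*(a - 3)*(a + 2)^2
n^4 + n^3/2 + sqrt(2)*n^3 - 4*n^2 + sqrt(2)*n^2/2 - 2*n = n*(n + 1/2)*(n - sqrt(2))*(n + 2*sqrt(2))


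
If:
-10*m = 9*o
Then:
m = -9*o/10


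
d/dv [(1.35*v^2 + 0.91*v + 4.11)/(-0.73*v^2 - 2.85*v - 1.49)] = (-3.1832*v^2 + 1.9776*v + 10.3576)/(0.5329*v^4 + 4.161*v^3 + 10.2979*v^2 + 8.493*v + 2.2201)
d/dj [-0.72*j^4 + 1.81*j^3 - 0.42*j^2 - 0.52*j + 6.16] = -2.88*j^3 + 5.43*j^2 - 0.84*j - 0.52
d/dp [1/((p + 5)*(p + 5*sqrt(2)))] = -(2*p + 5 + 5*sqrt(2))/((p + 5)^2*(p + 5*sqrt(2))^2)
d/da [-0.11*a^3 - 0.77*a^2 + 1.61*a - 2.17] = -0.33*a^2 - 1.54*a + 1.61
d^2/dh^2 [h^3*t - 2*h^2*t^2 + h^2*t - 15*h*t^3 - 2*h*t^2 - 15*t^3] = 2*t*(3*h - 2*t + 1)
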